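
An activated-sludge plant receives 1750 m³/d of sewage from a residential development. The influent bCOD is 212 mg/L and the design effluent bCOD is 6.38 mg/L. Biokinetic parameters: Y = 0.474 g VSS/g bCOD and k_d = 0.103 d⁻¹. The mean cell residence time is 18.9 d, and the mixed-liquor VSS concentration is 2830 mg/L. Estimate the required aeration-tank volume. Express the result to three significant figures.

Steady-state biomass mass balance: V·X·(1 + k_d·θ_c) = Y·Q·(S₀ − S)·θ_c, so V = 0.474 × 1750 × (212 − 6.38) × 18.9 / [2830 × (1 + 0.103 × 18.9)] = 3.22×10^6 / 8339 = 386.6 m³.

V ≈ 387 m³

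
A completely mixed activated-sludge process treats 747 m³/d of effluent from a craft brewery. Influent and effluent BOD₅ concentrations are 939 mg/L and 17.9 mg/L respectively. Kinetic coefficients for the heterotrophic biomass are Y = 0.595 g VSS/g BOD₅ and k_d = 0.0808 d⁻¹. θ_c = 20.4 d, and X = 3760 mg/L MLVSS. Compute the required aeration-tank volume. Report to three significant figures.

Steady-state biomass mass balance: V·X·(1 + k_d·θ_c) = Y·Q·(S₀ − S)·θ_c, so V = 0.595 × 747 × (939 − 17.9) × 20.4 / [3760 × (1 + 0.0808 × 20.4)] = 8.35×10^6 / 9958 = 838.7 m³.

V ≈ 839 m³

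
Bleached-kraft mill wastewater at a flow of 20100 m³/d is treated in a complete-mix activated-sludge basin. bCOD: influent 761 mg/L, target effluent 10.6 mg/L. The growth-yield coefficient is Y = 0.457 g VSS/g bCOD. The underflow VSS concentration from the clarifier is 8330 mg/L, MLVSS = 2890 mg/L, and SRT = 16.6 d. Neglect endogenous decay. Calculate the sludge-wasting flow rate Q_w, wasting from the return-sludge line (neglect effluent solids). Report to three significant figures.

Q_w ≈ 827 m³/d

Biomass mass balance (decay neglected): V·X = Y·Q·(S₀ − S)·θ_c, so V = 0.457 × 20100 × (761 − 10.6) × 16.6 / 2890 = 39593 m³.
Wasting from the return line (neglecting effluent solids): Q_w = V·X / (θ_c·X_r) = 39593 × 2890 / (16.6 × 8330) = 827.5 m³/d.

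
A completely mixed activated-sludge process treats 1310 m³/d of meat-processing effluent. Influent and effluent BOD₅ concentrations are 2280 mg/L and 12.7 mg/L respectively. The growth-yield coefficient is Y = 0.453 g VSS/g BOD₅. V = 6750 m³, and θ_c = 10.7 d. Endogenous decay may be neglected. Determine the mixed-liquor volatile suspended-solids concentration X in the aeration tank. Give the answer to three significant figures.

X ≈ 2130 mg/L

From V·X = Y·Q·(S₀ − S)·θ_c (decay neglected): X = 0.453 × 1310 × (2280 − 12.7) × 10.7 / 6750 = 2133 mg/L.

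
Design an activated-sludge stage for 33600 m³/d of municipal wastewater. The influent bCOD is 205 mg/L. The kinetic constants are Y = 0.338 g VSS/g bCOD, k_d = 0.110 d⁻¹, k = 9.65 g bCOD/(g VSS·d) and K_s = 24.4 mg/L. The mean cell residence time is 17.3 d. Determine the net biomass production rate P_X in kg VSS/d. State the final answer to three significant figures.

P_X ≈ 797 kg VSS/d

From the Monod/SRT balance for a CMAS, S = K_s·(1+k_d θ_c)/[θ_c·(Y k − k_d) − 1] = 24.4 × (1 + 0.110 × 17.3) / [17.3 × (0.338 × 9.65 − 0.110) − 1] = 70.83 / 53.52 = 1.323 mg/L.
Observed yield with endogenous decay: Y_obs = Y / (1 + k_d·θ_c) = 0.338 / (1 + 0.110 × 17.3) = 0.338 / 2.903 = 0.1164 g VSS/g bCOD.
Mass of bCOD removed per day: Q(S₀ − S) = 33600 × 203.7 g/m³ = 6844 kg/d.
So the net sludge growth is P_X = 0.1164 × 6844 = 796.8 kg VSS/d.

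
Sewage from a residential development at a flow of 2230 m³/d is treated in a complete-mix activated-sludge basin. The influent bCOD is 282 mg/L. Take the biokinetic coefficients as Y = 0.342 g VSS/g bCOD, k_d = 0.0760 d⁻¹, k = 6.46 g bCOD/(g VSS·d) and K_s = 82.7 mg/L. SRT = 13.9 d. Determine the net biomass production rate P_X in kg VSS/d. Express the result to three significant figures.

For a completely mixed reactor with recycle the Lawrence–McCarty relation gives S = K_s·(1 + k_d·θ_c) / [θ_c·(Y·k − k_d) − 1] = 82.7 × (1 + 0.0760 × 13.9) / [13.9 × (0.342 × 6.46 − 0.0760) − 1] = 170.1 / 28.65 = 5.935 mg/L.
Correct the yield for decay: Y_obs = Y/(1 + k_d θ_c) = 0.342 / (1 + 0.0760 × 13.9) = 0.342 / 2.056 = 0.1663.
Substrate removed = Q·(S₀ − S) = 2230 m³/d × (282 − 5.94) g/m³ = 6.16×10^5 g/d = 615.6 kg/d.
Biomass produced: P_X = Y_obs·Q·ΔS = 0.1663 × 615.6 ≈ 102.4 kg VSS/d.

P_X ≈ 102 kg VSS/d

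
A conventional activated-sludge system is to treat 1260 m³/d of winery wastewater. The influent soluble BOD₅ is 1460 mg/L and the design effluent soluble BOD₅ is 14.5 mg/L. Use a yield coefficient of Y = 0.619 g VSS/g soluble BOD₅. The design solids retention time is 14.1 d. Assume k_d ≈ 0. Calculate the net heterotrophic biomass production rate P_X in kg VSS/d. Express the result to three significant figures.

No decay correction is needed, so Y_obs = Y = 0.619.
ΔS = 1460 − 14.5 = 1446 mg/L, so the substrate removal rate is 1260 × 1446/1000 = 1821 kg soluble BOD₅/d.
So the net sludge growth is P_X = 0.6190 × 1821 = 1127 kg VSS/d.

P_X ≈ 1130 kg VSS/d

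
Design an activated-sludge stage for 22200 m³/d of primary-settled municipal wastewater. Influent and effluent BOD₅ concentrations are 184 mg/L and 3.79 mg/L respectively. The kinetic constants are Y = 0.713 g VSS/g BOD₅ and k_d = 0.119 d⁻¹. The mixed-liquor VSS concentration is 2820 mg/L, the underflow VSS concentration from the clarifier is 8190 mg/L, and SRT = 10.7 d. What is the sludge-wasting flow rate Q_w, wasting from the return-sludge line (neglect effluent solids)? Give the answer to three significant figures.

Rearranging the biomass balance for a CMAS with decay, V = Y·Q·ΔS·θ_c / [X·(1+k_d θ_c)] = 0.713 × 22200 × (184 − 3.79) × 10.7 / [2820 × (1 + 0.119 × 10.7)] = 3.05×10^7 / 6411 = 4761 m³.
Q_w = (V·X)/(θ_c X_r) = 4761 × 2820 / (10.7 × 8190) = 153.2 m³/d.

Q_w ≈ 153 m³/d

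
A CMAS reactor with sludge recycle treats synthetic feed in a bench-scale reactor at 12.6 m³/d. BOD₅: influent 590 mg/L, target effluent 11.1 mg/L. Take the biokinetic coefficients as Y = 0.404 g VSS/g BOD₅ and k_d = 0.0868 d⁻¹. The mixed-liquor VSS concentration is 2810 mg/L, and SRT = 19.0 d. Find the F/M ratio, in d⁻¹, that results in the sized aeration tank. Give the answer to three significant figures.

F/M ≈ 0.352 d⁻¹

From the SRT design equation V = Y Q (S₀−S) θ_c / [X (1 + k_d θ_c)] = 0.404 × 12.6 × (590 − 11.1) × 19.0 / [2810 × (1 + 0.0868 × 19.0)] = 5.6×10^4 / 7444 = 7.521 m³.
F/M = applied load / biomass = Q·S₀/(V·X) = 12.6 × 590 / (7.521 × 2810) = 0.3517 d⁻¹.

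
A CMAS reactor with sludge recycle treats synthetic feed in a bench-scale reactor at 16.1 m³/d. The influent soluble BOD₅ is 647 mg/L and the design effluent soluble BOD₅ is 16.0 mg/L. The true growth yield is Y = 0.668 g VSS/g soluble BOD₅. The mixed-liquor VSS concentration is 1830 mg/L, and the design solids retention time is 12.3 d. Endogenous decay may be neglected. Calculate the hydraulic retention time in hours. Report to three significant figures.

Biomass mass balance (decay neglected): V·X = Y·Q·(S₀ − S)·θ_c, so V = 0.668 × 16.1 × (647 − 16.0) × 12.3 / 1830 = 45.61 m³.
Hydraulic retention time τ = V/Q = 45.61 / 16.1 = 2.833 d = 67.99 h.

τ ≈ 68.0 h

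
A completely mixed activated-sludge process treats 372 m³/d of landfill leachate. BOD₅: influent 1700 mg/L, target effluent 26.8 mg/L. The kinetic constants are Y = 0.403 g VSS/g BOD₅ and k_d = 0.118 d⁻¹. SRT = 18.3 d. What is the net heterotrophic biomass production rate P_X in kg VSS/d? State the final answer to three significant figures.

Observed yield with endogenous decay: Y_obs = Y / (1 + k_d·θ_c) = 0.403 / (1 + 0.118 × 18.3) = 0.403 / 3.159 = 0.1276 g VSS/g BOD₅.
Q·(S₀ − S) = 372 × (1700 − 26.8) × 10⁻³ = 622.4 kg/d removed.
So the net sludge growth is P_X = 0.1276 × 622.4 = 79.39 kg VSS/d.

P_X ≈ 79.4 kg VSS/d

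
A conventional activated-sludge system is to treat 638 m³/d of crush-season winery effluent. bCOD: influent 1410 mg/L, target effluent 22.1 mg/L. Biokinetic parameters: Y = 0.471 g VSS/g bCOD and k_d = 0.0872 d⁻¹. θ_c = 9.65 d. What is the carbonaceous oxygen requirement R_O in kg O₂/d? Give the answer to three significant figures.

R_O ≈ 564 kg O₂/d

Correct the yield for decay: Y_obs = Y/(1 + k_d θ_c) = 0.471 / (1 + 0.0872 × 9.65) = 0.471 / 1.841 = 0.2558.
Mass of bCOD removed per day: Q(S₀ − S) = 638 × 1388 g/m³ = 885.5 kg/d.
P_X = Y_obs·Q·(S₀ − S) = 0.2558 × 885.5 = 226.5 kg VSS/d.
R_O = Q·(S₀ − S) − 1.42·P_X = 885.5 − 1.42 × 226.5 = 563.9 kg O₂/d.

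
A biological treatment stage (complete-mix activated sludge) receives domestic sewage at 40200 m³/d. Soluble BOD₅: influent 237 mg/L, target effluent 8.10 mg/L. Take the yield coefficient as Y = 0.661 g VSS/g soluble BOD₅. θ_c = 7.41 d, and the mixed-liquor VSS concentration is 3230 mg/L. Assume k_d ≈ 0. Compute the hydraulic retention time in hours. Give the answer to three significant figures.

With k_d = 0 the design equation reduces to V = Y Q (S₀−S) θ_c / X = 0.661 × 40200 × (237 − 8.10) × 7.41 / 3230 = 13954 m³.
Hydraulic retention time τ = V/Q = 13954 / 40200 = 0.3471 d = 8.331 h.

τ ≈ 8.33 h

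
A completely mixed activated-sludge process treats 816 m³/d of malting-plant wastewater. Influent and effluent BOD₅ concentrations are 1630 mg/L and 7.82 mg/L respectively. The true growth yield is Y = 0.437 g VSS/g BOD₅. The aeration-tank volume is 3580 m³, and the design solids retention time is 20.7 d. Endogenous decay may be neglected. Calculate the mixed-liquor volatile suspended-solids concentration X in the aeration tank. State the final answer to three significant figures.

From V·X = Y·Q·(S₀ − S)·θ_c (decay neglected): X = 0.437 × 816 × (1630 − 7.82) × 20.7 / 3580 = 3345 mg/L.

X ≈ 3340 mg/L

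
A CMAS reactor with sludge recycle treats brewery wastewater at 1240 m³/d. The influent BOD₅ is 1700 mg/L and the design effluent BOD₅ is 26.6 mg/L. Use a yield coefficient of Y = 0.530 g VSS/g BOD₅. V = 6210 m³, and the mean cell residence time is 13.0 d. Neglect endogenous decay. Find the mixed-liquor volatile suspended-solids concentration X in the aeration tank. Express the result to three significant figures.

X = Y·Q·ΔS·θ_c / V = 0.530 × 1240 × (1700 − 26.6) × 13.0 / 6210 = 2302 mg/L.

X ≈ 2300 mg/L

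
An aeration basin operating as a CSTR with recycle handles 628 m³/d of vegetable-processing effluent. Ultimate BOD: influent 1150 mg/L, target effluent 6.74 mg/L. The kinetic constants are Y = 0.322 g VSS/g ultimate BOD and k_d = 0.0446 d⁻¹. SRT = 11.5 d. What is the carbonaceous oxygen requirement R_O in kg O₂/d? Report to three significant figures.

R_O ≈ 501 kg O₂/d

The observed yield is Y_obs = Y/(1 + k_d·θ_c) = 0.322 / (1 + 0.0446 × 11.5) = 0.322 / 1.513 = 0.2128 g VSS per g ultimate BOD removed.
Substrate removed = Q·(S₀ − S) = 628 m³/d × (1150 − 6.74) g/m³ = 7.18×10^5 g/d = 718.0 kg/d.
P_X = Y_obs·Q·(S₀ − S) = 0.2128 × 718.0 = 152.8 kg VSS/d.
R_O = Q·ΔS − 1.42 P_X = 718.0 − 217.0 = 501.0 kg O₂/d.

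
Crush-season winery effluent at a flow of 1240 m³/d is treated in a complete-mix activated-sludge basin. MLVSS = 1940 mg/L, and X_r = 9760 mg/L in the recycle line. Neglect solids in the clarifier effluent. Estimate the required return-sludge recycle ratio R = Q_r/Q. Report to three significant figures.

R ≈ 0.248

Mass balance around the secondary clarifier (neglecting effluent solids): R = X / (X_r − X) = 1940 / (9760 − 1940) = 0.2481.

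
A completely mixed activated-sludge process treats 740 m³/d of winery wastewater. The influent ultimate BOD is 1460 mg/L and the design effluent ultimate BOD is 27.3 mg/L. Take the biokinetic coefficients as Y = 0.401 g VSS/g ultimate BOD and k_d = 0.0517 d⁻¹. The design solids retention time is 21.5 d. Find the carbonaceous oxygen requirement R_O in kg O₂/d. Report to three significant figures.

R_O ≈ 774 kg O₂/d

Y_obs = Y / (1 + k_d θ_c) = 0.401 / (1 + 0.0517 × 21.5) = 0.401 / 2.112 = 0.1899.
ΔS = 1460 − 27.3 = 1433 mg/L, so the substrate removal rate is 740 × 1433/1000 = 1060 kg ultimate BOD/d.
P_X = Y_obs·Q·(S₀ − S) = 0.1899 × 1060 = 201.3 kg VSS/d.
R_O = Q·(S₀ − S) − 1.42·P_X = 1060 − 1.42 × 201.3 = 774.3 kg O₂/d.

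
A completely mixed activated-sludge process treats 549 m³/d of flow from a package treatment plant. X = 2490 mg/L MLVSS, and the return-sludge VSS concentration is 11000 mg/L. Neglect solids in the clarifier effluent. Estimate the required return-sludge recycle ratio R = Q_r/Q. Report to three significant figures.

Mass balance around the secondary clarifier (neglecting effluent solids): R = X / (X_r − X) = 2490 / (11000 − 2490) = 0.2926.

R ≈ 0.293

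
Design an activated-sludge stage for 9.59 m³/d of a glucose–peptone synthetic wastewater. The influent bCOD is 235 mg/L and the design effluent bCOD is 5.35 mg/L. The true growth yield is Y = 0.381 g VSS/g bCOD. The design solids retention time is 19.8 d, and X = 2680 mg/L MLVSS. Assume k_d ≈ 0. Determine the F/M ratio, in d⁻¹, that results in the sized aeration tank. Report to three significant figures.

V·X = Y·Q·ΔS·θ_c gives V = 0.381 × 9.59 × (235 − 5.35) × 19.8 / 2680 = 6.199 m³.
F/M = Q·S₀ / (V·X) = 9.59 × 235 / (6.199 × 2680) = 0.1356 g bCOD·(g VSS·d)⁻¹.

F/M ≈ 0.136 d⁻¹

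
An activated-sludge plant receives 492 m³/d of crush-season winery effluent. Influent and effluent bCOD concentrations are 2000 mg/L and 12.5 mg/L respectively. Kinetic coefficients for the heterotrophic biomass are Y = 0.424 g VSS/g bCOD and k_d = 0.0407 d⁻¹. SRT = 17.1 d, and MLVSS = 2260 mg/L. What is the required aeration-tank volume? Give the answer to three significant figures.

From the SRT design equation V = Y Q (S₀−S) θ_c / [X (1 + k_d θ_c)] = 0.424 × 492 × (2000 − 12.5) × 17.1 / [2260 × (1 + 0.0407 × 17.1)] = 7.09×10^6 / 3833 = 1850 m³.

V ≈ 1850 m³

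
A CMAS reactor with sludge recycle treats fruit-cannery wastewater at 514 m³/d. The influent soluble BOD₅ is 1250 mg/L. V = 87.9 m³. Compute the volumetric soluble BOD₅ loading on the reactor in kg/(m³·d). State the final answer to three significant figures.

L_v ≈ 7.31 kg soluble BOD₅/(m³·d)

Applied soluble BOD₅ load per unit volume = Q·S₀/V = (514 × 1250/1000)/87.90 = 7.309 kg soluble BOD₅·m⁻³·d⁻¹.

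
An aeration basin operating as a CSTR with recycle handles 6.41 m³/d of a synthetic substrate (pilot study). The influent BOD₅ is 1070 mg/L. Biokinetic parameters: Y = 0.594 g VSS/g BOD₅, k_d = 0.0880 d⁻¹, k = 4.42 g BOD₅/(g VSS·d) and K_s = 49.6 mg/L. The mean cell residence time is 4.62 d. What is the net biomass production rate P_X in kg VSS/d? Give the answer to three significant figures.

From the Monod/SRT balance for a CMAS, S = K_s·(1+k_d θ_c)/[θ_c·(Y k − k_d) − 1] = 49.6 × (1 + 0.0880 × 4.62) / [4.62 × (0.594 × 4.42 − 0.0880) − 1] = 69.77 / 10.72 = 6.506 mg/L.
Y_obs = Y / (1 + k_d θ_c) = 0.594 / (1 + 0.0880 × 4.62) = 0.594 / 1.407 = 0.4223.
Mass of BOD₅ removed per day: Q(S₀ − S) = 6.41 × 1063 g/m³ = 6.817 kg/d.
P_X = Y_obs · Q(S₀ − S) = 0.4223 × 6.817 = 2.879 kg VSS/d.

P_X ≈ 2.88 kg VSS/d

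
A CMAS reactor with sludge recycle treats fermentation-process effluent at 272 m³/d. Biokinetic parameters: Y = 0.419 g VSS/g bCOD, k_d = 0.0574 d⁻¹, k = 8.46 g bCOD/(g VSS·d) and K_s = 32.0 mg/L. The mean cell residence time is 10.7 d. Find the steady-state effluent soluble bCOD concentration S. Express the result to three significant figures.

Effluent substrate depends only on kinetics and SRT: S = K_s(1 + k_d θ_c) / [θ_c(Yk − k_d) − 1] = 32.0 × (1 + 0.0574 × 10.7) / [10.7 × (0.419 × 8.46 − 0.0574) − 1] = 51.65 / 36.31 = 1.422 mg/L.

S ≈ 1.42 mg/L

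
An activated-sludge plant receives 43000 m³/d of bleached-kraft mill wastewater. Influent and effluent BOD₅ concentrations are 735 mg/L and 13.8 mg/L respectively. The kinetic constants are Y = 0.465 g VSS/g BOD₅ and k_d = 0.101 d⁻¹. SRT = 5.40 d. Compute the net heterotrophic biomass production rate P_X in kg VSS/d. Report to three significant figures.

The observed yield is Y_obs = Y/(1 + k_d·θ_c) = 0.465 / (1 + 0.101 × 5.40) = 0.465 / 1.545 = 0.3009 g VSS per g BOD₅ removed.
Substrate removed = Q·(S₀ − S) = 43000 m³/d × (735 − 13.8) g/m³ = 3.1×10^7 g/d = 31012 kg/d.
So the net sludge growth is P_X = 0.3009 × 31012 = 9331 kg VSS/d.

P_X ≈ 9330 kg VSS/d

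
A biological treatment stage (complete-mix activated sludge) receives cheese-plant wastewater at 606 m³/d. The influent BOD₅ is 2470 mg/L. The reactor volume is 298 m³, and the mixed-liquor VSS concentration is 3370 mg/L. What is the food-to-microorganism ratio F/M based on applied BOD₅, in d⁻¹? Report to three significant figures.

F/M ≈ 1.49 d⁻¹

F/M = Q·S₀ / (V·X) = 606 × 2470 / (298.0 × 3370) = 1.490 g BOD₅·(g VSS·d)⁻¹.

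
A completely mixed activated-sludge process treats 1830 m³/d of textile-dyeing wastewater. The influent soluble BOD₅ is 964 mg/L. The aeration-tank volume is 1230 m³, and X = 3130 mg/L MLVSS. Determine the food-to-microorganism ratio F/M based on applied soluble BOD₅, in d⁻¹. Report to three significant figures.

F/M ≈ 0.458 d⁻¹

F/M = Q·S₀ / (V·X) = 1830 × 964 / (1230 × 3130) = 0.4582 g soluble BOD₅·(g VSS·d)⁻¹.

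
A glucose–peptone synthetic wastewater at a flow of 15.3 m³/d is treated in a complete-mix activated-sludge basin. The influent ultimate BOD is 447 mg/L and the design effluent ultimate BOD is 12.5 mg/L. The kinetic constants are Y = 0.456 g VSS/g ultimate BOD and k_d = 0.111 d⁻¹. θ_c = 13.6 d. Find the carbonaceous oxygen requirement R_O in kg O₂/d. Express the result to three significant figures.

Observed yield with endogenous decay: Y_obs = Y / (1 + k_d·θ_c) = 0.456 / (1 + 0.111 × 13.6) = 0.456 / 2.510 = 0.1817 g VSS/g ultimate BOD.
Mass of ultimate BOD removed per day: Q(S₀ − S) = 15.3 × 434.5 g/m³ = 6.648 kg/d.
P_X = Y_obs·Q·(S₀ − S) = 0.1817 × 6.648 = 1.208 kg VSS/d.
Carbonaceous O₂ demand = substrate oxidised − cell-mass equivalent = 6.648 − 1.42 × 1.208 = 4.933 kg O₂/d.

R_O ≈ 4.93 kg O₂/d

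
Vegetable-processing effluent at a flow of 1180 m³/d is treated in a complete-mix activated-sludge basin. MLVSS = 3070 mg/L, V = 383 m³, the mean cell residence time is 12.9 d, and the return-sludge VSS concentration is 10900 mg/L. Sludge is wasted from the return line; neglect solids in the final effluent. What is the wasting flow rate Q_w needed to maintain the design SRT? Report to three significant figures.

Q_w ≈ 8.36 m³/d

Q_w = (V·X)/(θ_c X_r) = 383.0 × 3070 / (12.9 × 10900) = 8.362 m³/d.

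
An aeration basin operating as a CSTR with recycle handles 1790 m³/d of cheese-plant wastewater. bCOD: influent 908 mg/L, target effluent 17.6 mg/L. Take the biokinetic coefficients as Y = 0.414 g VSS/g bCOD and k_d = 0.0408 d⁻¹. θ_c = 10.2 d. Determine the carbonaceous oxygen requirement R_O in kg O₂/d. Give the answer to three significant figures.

R_O ≈ 932 kg O₂/d

Observed yield with endogenous decay: Y_obs = Y / (1 + k_d·θ_c) = 0.414 / (1 + 0.0408 × 10.2) = 0.414 / 1.416 = 0.2923 g VSS/g bCOD.
Mass of bCOD removed per day: Q(S₀ − S) = 1790 × 890.4 g/m³ = 1594 kg/d.
P_X = Y_obs·Q·(S₀ − S) = 0.2923 × 1594 = 465.9 kg VSS/d.
R_O = Q·(S₀ − S) − 1.42·P_X = 1594 − 1.42 × 465.9 = 932.2 kg O₂/d.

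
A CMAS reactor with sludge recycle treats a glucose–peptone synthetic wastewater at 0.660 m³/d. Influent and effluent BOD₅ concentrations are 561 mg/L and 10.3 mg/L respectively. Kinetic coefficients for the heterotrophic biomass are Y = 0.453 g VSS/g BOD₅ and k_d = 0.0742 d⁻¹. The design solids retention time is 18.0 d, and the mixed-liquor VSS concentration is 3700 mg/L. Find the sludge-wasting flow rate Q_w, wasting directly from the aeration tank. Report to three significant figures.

Rearranging the biomass balance for a CMAS with decay, V = Y·Q·ΔS·θ_c / [X·(1+k_d θ_c)] = 0.453 × 0.660 × (561 − 10.3) × 18.0 / [3700 × (1 + 0.0742 × 18.0)] = 2.96×10^3 / 8642 = 0.3429 m³.
With mixed-liquor wasting, θ_c = V/Q_w, so Q_w = V/θ_c = 0.3429/18.0 = 0.01905 m³/d.

Q_w ≈ 0.0191 m³/d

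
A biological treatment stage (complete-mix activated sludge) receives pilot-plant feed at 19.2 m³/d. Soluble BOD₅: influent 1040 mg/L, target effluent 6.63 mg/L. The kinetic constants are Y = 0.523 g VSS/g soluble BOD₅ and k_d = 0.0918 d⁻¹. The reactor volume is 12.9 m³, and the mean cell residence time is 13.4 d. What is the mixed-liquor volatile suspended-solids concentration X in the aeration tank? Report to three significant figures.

X ≈ 4830 mg/L

Solving the biomass balance for X: X = Y Q (S₀−S) θ_c / [V (1+k_d θ_c)] = 0.523 × 19.2 × (1040 − 6.63) × 13.4 / [12.9 × (1 + 0.0918 × 13.4)] = 4833 mg/L.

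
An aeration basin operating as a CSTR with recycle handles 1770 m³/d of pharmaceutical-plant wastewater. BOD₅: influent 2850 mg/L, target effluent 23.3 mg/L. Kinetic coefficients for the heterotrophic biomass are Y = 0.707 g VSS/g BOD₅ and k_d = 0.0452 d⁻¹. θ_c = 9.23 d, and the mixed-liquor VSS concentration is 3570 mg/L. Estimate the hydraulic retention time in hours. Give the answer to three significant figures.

Rearranging the biomass balance for a CMAS with decay, V = Y·Q·ΔS·θ_c / [X·(1+k_d θ_c)] = 0.707 × 1770 × (2850 − 23.3) × 9.23 / [3570 × (1 + 0.0452 × 9.23)] = 3.26×10^7 / 5059 = 6453 m³.
HRT = V/Q = 6453 m³ / 1770 m³·d⁻¹ = 3.646 d × 24 = 87.50 h.

τ ≈ 87.5 h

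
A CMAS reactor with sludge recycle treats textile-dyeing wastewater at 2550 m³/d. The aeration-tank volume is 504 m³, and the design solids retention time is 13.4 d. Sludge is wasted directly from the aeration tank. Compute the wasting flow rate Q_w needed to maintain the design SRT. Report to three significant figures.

With mixed-liquor wasting, θ_c = V/Q_w, so Q_w = V/θ_c = 504.0/13.4 = 37.61 m³/d.

Q_w ≈ 37.6 m³/d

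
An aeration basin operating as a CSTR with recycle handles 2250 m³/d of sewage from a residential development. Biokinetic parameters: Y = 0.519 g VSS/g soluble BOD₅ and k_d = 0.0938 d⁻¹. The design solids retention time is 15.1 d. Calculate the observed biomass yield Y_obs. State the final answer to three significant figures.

Correct the yield for decay: Y_obs = Y/(1 + k_d θ_c) = 0.519 / (1 + 0.0938 × 15.1) = 0.519 / 2.416 = 0.2148.

Y_obs ≈ 0.215 g VSS/g soluble BOD₅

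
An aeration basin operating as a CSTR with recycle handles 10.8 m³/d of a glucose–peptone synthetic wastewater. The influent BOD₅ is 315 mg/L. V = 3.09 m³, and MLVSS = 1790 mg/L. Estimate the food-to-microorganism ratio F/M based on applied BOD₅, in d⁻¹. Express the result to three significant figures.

F/M = Q·S₀ / (V·X) = 10.8 × 315 / (3.090 × 1790) = 0.6151 g BOD₅·(g VSS·d)⁻¹.

F/M ≈ 0.615 d⁻¹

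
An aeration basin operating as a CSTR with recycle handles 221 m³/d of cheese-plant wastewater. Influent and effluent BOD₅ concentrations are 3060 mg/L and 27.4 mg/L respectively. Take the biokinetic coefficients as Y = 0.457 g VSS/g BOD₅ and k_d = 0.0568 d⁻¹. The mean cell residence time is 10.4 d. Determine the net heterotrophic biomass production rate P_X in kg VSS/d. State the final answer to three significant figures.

P_X ≈ 193 kg VSS/d

The observed yield is Y_obs = Y/(1 + k_d·θ_c) = 0.457 / (1 + 0.0568 × 10.4) = 0.457 / 1.591 = 0.2873 g VSS per g BOD₅ removed.
Substrate removed = Q·(S₀ − S) = 221 m³/d × (3060 − 27.4) g/m³ = 6.7×10^5 g/d = 670.2 kg/d.
So the net sludge growth is P_X = 0.2873 × 670.2 = 192.5 kg VSS/d.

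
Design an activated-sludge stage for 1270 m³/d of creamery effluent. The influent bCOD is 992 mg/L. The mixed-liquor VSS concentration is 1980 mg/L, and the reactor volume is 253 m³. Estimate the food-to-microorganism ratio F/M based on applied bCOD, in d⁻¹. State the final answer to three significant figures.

F/M ≈ 2.51 d⁻¹

F/M = applied load / biomass = Q·S₀/(V·X) = 1270 × 992 / (253.0 × 1980) = 2.515 d⁻¹.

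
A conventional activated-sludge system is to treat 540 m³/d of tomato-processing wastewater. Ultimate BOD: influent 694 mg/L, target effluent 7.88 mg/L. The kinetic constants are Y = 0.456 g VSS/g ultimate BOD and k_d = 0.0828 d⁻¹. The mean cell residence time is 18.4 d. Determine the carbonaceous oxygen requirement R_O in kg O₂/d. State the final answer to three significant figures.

R_O ≈ 275 kg O₂/d

Correct the yield for decay: Y_obs = Y/(1 + k_d θ_c) = 0.456 / (1 + 0.0828 × 18.4) = 0.456 / 2.524 = 0.1807.
Mass of ultimate BOD removed per day: Q(S₀ − S) = 540 × 686.1 g/m³ = 370.5 kg/d.
Biomass synthesised: P_X = Y_obs × 370.5 = 66.95 kg VSS/d.
R_O = Q·(S₀ − S) − 1.42·P_X = 370.5 − 1.42 × 66.95 = 275.4 kg O₂/d.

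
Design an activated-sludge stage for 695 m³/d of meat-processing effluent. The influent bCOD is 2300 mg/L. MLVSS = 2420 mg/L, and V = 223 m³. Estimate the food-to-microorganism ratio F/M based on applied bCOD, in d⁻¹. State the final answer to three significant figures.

F/M = applied load / biomass = Q·S₀/(V·X) = 695 × 2300 / (223.0 × 2420) = 2.962 d⁻¹.

F/M ≈ 2.96 d⁻¹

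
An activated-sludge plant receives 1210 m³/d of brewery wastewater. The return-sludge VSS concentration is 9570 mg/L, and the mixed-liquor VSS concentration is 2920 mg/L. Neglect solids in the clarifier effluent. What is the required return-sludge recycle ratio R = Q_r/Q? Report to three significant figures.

R = Q_r/Q = X/(X_r − X) = 2920 / (9570 − 2920) = 0.4391.

R ≈ 0.439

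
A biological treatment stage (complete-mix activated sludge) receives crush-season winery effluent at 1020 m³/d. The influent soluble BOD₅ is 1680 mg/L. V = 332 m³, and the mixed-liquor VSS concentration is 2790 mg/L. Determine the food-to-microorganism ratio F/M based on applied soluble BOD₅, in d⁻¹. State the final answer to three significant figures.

F/M ≈ 1.85 d⁻¹

F/M = applied load / biomass = Q·S₀/(V·X) = 1020 × 1680 / (332.0 × 2790) = 1.850 d⁻¹.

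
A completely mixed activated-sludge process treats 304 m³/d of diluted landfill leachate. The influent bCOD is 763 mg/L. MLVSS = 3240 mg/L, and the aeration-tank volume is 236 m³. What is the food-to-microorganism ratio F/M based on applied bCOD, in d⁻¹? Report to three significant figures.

Food-to-microorganism ratio F/M = Q S₀ / (V X) = 304 × 763 / (236.0 × 3240) = 0.3033 d⁻¹.

F/M ≈ 0.303 d⁻¹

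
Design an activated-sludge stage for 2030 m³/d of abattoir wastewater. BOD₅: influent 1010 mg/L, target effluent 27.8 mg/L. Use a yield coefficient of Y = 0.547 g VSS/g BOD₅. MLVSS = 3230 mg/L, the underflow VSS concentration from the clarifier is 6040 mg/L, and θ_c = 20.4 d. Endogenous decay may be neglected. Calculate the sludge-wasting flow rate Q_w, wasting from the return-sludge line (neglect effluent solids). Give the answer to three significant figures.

Q_w ≈ 181 m³/d

With k_d = 0 the design equation reduces to V = Y Q (S₀−S) θ_c / X = 0.547 × 2030 × (1010 − 27.8) × 20.4 / 3230 = 6888 m³.
θ_c = V·X/(Q_w·X_r) when wasting from the recycle, so Q_w = V·X/(θ_c·X_r) = 6888 × 3230 / (20.4 × 6040) = 180.6 m³/d.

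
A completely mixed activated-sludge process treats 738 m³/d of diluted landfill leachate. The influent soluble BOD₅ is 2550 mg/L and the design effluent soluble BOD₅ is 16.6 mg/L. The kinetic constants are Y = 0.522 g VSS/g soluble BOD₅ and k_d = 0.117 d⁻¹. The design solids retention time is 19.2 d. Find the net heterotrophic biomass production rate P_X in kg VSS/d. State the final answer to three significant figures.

P_X ≈ 301 kg VSS/d

The observed yield is Y_obs = Y/(1 + k_d·θ_c) = 0.522 / (1 + 0.117 × 19.2) = 0.522 / 3.246 = 0.1608 g VSS per g soluble BOD₅ removed.
Substrate removed = Q·(S₀ − S) = 738 m³/d × (2550 − 16.6) g/m³ = 1.87×10^6 g/d = 1870 kg/d.
P_X = Y_obs · Q(S₀ − S) = 0.1608 × 1870 = 300.6 kg VSS/d.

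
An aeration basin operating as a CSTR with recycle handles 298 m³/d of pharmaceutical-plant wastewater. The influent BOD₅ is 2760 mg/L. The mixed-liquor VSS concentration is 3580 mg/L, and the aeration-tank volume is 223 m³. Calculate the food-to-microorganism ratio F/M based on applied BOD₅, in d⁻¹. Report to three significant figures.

Food-to-microorganism ratio F/M = Q S₀ / (V X) = 298 × 2760 / (223.0 × 3580) = 1.030 d⁻¹.

F/M ≈ 1.03 d⁻¹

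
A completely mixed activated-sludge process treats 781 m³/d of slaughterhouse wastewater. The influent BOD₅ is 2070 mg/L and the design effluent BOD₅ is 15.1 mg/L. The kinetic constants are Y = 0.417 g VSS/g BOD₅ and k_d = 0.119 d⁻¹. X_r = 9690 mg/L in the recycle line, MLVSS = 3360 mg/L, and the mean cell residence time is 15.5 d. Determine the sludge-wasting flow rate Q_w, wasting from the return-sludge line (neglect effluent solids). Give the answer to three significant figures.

Rearranging the biomass balance for a CMAS with decay, V = Y·Q·ΔS·θ_c / [X·(1+k_d θ_c)] = 0.417 × 781 × (2070 − 15.1) × 15.5 / [3360 × (1 + 0.119 × 15.5)] = 1.04×10^7 / 9558 = 1085 m³.
Wasting from the return line (neglecting effluent solids): Q_w = V·X / (θ_c·X_r) = 1085 × 3360 / (15.5 × 9690) = 24.28 m³/d.

Q_w ≈ 24.3 m³/d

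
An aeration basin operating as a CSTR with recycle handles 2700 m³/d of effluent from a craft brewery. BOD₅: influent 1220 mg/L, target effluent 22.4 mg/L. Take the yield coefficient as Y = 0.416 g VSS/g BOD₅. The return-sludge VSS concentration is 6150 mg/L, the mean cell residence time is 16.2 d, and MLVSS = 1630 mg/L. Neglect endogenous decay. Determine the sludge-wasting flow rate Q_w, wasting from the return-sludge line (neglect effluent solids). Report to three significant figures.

Q_w ≈ 219 m³/d

V·X = Y·Q·ΔS·θ_c gives V = 0.416 × 2700 × (1220 − 22.4) × 16.2 / 1630 = 13369 m³.
Q_w = (V·X)/(θ_c X_r) = 13369 × 1630 / (16.2 × 6150) = 218.7 m³/d.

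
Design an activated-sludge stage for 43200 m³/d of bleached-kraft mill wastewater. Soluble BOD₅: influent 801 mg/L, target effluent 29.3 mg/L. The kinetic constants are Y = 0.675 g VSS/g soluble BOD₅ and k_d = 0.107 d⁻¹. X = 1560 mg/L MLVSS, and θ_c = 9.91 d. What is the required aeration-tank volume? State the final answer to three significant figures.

V ≈ 69400 m³

Rearranging the biomass balance for a CMAS with decay, V = Y·Q·ΔS·θ_c / [X·(1+k_d θ_c)] = 0.675 × 43200 × (801 − 29.3) × 9.91 / [1560 × (1 + 0.107 × 9.91)] = 2.23×10^8 / 3214 = 69381 m³.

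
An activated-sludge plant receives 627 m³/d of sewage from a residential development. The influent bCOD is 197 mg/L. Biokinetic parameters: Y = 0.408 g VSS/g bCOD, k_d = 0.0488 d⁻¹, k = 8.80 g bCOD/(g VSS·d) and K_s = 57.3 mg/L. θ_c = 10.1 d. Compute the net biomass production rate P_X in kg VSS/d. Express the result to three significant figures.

P_X ≈ 33.3 kg VSS/d

For a completely mixed reactor with recycle the Lawrence–McCarty relation gives S = K_s·(1 + k_d·θ_c) / [θ_c·(Y·k − k_d) − 1] = 57.3 × (1 + 0.0488 × 10.1) / [10.1 × (0.408 × 8.80 − 0.0488) − 1] = 85.54 / 34.77 = 2.460 mg/L.
Correct the yield for decay: Y_obs = Y/(1 + k_d θ_c) = 0.408 / (1 + 0.0488 × 10.1) = 0.408 / 1.493 = 0.2733.
ΔS = 197 − 2.46 = 194.5 mg/L, so the substrate removal rate is 627 × 194.5/1000 = 122.0 kg bCOD/d.
Biomass produced: P_X = Y_obs·Q·ΔS = 0.2733 × 122.0 ≈ 33.34 kg VSS/d.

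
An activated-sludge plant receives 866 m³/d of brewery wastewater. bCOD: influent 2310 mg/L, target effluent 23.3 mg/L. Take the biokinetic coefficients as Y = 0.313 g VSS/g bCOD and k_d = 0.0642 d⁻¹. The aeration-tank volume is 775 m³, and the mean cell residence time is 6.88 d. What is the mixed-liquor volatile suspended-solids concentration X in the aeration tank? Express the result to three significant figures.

X ≈ 3820 mg/L

From V·X·(1 + k_d·θ_c) = Y·Q·(S₀ − S)·θ_c: X = 0.313 × 866 × (2310 − 23.3) × 6.88 / [775 × (1 + 0.0642 × 6.88)] = 3817 mg/L.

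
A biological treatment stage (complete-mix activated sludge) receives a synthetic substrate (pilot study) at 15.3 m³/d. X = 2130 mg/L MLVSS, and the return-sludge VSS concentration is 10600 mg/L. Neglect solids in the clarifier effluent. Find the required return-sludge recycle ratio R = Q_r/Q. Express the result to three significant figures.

Solids balance on the clarifier gives (1+R)X = R·X_r, so R = X/(X_r − X) = 2130 / (10600 − 2130) = 0.2515.

R ≈ 0.251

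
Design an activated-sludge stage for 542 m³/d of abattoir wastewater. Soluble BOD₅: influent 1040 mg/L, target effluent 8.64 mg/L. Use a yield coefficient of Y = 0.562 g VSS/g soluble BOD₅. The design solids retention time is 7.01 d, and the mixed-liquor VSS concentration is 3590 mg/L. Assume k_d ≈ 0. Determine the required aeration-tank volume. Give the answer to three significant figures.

V ≈ 613 m³

Biomass mass balance (decay neglected): V·X = Y·Q·(S₀ − S)·θ_c, so V = 0.562 × 542 × (1040 − 8.64) × 7.01 / 3590 = 613.4 m³.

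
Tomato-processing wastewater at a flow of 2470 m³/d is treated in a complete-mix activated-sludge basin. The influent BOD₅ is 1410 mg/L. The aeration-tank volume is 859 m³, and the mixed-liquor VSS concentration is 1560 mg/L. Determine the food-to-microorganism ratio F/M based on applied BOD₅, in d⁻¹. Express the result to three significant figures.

F/M ≈ 2.60 d⁻¹

F/M = Q·S₀ / (V·X) = 2470 × 1410 / (859.0 × 1560) = 2.599 g BOD₅·(g VSS·d)⁻¹.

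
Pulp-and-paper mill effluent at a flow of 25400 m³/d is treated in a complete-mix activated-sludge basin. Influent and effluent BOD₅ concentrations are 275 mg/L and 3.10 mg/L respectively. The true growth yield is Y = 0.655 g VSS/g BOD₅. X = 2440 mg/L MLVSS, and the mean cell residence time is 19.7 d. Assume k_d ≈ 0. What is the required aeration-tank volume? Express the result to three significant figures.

With k_d = 0 the design equation reduces to V = Y Q (S₀−S) θ_c / X = 0.655 × 25400 × (275 − 3.10) × 19.7 / 2440 = 36523 m³.

V ≈ 36500 m³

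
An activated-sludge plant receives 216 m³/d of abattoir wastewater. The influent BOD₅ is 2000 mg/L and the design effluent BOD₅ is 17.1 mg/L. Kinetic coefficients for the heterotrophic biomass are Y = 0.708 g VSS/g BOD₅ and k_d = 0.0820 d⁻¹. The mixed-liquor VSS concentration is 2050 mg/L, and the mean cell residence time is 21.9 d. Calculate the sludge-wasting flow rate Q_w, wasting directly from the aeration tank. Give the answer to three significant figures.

From the SRT design equation V = Y Q (S₀−S) θ_c / [X (1 + k_d θ_c)] = 0.708 × 216 × (2000 − 17.1) × 21.9 / [2050 × (1 + 0.0820 × 21.9)] = 6.64×10^6 / 5731 = 1159 m³.
With mixed-liquor wasting, θ_c = V/Q_w, so Q_w = V/θ_c = 1159/21.9 = 52.91 m³/d.

Q_w ≈ 52.9 m³/d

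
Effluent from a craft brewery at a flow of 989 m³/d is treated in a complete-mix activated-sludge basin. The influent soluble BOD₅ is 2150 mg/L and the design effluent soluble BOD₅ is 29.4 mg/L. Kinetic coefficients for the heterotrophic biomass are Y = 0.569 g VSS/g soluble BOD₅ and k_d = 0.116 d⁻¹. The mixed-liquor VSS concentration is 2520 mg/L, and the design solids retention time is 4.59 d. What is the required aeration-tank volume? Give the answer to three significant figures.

V ≈ 1420 m³

From the SRT design equation V = Y Q (S₀−S) θ_c / [X (1 + k_d θ_c)] = 0.569 × 989 × (2150 − 29.4) × 4.59 / [2520 × (1 + 0.116 × 4.59)] = 5.48×10^6 / 3862 = 1418 m³.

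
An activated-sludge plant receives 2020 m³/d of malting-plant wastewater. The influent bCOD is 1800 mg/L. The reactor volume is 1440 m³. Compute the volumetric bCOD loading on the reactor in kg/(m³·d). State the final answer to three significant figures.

L_v ≈ 2.52 kg bCOD/(m³·d)

Applied bCOD load per unit volume = Q·S₀/V = (2020 × 1800/1000)/1440 = 2.525 kg bCOD·m⁻³·d⁻¹.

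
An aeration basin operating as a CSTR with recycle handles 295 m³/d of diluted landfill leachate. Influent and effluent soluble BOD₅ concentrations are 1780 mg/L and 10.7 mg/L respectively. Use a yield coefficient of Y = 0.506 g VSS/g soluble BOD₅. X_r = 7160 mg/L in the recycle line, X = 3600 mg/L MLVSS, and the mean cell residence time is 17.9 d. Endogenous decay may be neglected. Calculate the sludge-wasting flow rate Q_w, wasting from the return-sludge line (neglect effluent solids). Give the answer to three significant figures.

With k_d = 0 the design equation reduces to V = Y Q (S₀−S) θ_c / X = 0.506 × 295 × (1780 − 10.7) × 17.9 / 3600 = 1313 m³.
θ_c = V·X/(Q_w·X_r) when wasting from the recycle, so Q_w = V·X/(θ_c·X_r) = 1313 × 3600 / (17.9 × 7160) = 36.89 m³/d.

Q_w ≈ 36.9 m³/d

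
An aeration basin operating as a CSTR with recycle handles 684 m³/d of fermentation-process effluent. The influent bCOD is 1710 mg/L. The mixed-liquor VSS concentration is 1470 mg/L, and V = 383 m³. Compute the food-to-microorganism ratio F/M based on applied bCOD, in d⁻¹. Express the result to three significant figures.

F/M = Q·S₀ / (V·X) = 684 × 1710 / (383.0 × 1470) = 2.077 g bCOD·(g VSS·d)⁻¹.

F/M ≈ 2.08 d⁻¹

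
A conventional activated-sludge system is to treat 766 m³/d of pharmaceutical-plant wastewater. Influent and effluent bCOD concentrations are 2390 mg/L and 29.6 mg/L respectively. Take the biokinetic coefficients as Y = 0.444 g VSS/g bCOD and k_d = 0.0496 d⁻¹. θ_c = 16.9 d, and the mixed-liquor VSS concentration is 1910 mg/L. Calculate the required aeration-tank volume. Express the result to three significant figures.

V ≈ 3860 m³

Steady-state biomass mass balance: V·X·(1 + k_d·θ_c) = Y·Q·(S₀ − S)·θ_c, so V = 0.444 × 766 × (2390 − 29.6) × 16.9 / [1910 × (1 + 0.0496 × 16.9)] = 1.36×10^7 / 3511 = 3864 m³.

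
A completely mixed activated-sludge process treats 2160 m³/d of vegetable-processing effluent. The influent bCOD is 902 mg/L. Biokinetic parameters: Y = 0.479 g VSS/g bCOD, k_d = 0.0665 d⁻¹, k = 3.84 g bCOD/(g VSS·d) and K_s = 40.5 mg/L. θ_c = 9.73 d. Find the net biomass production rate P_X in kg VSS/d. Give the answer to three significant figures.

P_X ≈ 564 kg VSS/d

From the Monod/SRT balance for a CMAS, S = K_s·(1+k_d θ_c)/[θ_c·(Y k − k_d) − 1] = 40.5 × (1 + 0.0665 × 9.73) / [9.73 × (0.479 × 3.84 − 0.0665) − 1] = 66.71 / 16.25 = 4.105 mg/L.
Correct the yield for decay: Y_obs = Y/(1 + k_d θ_c) = 0.479 / (1 + 0.0665 × 9.73) = 0.479 / 1.647 = 0.2908.
Mass of bCOD removed per day: Q(S₀ − S) = 2160 × 897.9 g/m³ = 1939 kg/d.
Biomass produced: P_X = Y_obs·Q·ΔS = 0.2908 × 1939 ≈ 564.0 kg VSS/d.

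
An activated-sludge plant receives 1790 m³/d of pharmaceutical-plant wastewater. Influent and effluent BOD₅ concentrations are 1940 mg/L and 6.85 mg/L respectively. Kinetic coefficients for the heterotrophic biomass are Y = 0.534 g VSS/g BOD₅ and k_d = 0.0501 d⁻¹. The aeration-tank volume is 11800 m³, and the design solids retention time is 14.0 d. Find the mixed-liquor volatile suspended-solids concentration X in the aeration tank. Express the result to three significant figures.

X = Y·Q·ΔS·θ_c / [V·(1 + k_d θ_c)] = 0.534 × 1790 × (1940 − 6.85) × 14.0 / [11800 × (1 + 0.0501 × 14.0)] = 1289 mg/L.

X ≈ 1290 mg/L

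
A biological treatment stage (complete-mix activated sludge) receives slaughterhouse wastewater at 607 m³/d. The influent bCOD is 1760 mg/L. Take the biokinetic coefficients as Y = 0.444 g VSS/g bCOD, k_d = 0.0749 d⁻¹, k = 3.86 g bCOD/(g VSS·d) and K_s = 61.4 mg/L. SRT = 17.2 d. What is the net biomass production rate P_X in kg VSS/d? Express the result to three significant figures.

P_X ≈ 207 kg VSS/d

Effluent substrate depends only on kinetics and SRT: S = K_s(1 + k_d θ_c) / [θ_c(Yk − k_d) − 1] = 61.4 × (1 + 0.0749 × 17.2) / [17.2 × (0.444 × 3.86 − 0.0749) − 1] = 140.5 / 27.19 = 5.167 mg/L.
Correct the yield for decay: Y_obs = Y/(1 + k_d θ_c) = 0.444 / (1 + 0.0749 × 17.2) = 0.444 / 2.288 = 0.1940.
Mass of bCOD removed per day: Q(S₀ − S) = 607 × 1755 g/m³ = 1065 kg/d.
So the net sludge growth is P_X = 0.1940 × 1065 = 206.7 kg VSS/d.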